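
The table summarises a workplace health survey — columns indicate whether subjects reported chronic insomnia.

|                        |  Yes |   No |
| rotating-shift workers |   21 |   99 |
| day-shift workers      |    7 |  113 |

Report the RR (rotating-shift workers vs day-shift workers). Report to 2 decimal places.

3.00

risk, rotating-shift workers = 21/120 = 0.1750
risk, day-shift workers = 7/120 = 0.0583
RR = 0.1750 / 0.0583 = 3.00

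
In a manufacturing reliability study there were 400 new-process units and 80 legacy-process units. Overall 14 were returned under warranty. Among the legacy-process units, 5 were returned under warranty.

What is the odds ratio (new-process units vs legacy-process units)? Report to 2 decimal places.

new-process units with the outcome: 14 − 5 = 9
new-process units without the outcome: 400 − 9 = 391
legacy-process units without the outcome: 80 − 5 = 75
OR = (9 × 75) / (391 × 5) = 675/1955 ≈ 0.35

0.35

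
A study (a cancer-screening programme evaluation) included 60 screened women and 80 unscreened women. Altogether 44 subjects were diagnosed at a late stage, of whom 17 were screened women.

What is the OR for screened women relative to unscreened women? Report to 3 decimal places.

screened women without the outcome: 60 − 17 = 43
unscreened women with the outcome: 44 − 17 = 27
unscreened women without the outcome: 80 − 27 = 53
OR = (17 × 53) / (43 × 27) = 901/1161 ≈ 0.776

OR: 0.776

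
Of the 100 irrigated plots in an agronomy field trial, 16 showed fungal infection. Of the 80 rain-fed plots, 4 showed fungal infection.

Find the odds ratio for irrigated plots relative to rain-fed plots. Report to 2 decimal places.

OR: 3.62

odds, irrigated plots = 16/84 = 0.1905
odds, rain-fed plots = 4/76 = 0.0526
OR = 0.1905 / 0.0526 = 3.62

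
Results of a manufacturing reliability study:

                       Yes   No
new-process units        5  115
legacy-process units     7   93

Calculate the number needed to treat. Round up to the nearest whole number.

risk, new-process units = 5/120 = 0.041667
risk, legacy-process units = 7/100 = 0.070000
absolute risk difference = 0.028333
1 / 0.028333 = 35.295 → round up → 36

NNT: 36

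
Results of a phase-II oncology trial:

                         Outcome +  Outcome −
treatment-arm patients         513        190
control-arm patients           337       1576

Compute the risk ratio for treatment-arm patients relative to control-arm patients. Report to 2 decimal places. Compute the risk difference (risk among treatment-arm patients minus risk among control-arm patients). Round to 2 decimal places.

RR = 4.14; RD = 0.55

risk, treatment-arm patients = 513/703 = 0.7297
risk, control-arm patients = 337/1913 = 0.1762
RR = 0.7297 / 0.1762 = 4.14
risk difference = 0.7297 − 0.1762 = 0.55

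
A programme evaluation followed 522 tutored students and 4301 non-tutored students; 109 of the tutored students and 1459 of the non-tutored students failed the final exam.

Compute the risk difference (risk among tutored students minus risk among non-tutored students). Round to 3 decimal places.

risk, tutored students = 109/522 = 0.2088
risk, non-tutored students = 1459/4301 = 0.3392
risk difference = 0.2088 − 0.3392 = -0.130

-0.130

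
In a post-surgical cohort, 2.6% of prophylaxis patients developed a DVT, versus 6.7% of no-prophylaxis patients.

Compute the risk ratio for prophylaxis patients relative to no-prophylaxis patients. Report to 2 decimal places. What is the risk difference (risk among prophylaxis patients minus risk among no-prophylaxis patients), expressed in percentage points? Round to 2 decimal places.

RR = 0.02600 / 0.06700 = 0.39
risk difference = 0.02600 − 0.06700 = -0.04100 → -4.10 percentage points

RR = 0.39; RD = -4.10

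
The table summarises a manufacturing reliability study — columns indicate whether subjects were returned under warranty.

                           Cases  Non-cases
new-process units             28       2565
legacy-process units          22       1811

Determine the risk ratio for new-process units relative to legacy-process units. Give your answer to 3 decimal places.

risk, new-process units = 28/2593 = 0.01080
risk, legacy-process units = 22/1833 = 0.01200
RR = 0.01080 / 0.01200 = 0.900

0.900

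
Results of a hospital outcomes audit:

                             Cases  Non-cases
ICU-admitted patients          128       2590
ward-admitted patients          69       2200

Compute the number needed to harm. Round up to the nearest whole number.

risk, ICU-admitted patients = 128/2718 = 0.047093
risk, ward-admitted patients = 69/2269 = 0.030410
absolute risk difference = 0.016684
1 / 0.016684 = 59.938 → round up → 60

60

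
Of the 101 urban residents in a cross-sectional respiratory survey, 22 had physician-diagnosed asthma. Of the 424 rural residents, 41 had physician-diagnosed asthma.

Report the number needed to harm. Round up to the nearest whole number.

risk, urban residents = 22/101 = 0.217822
risk, rural residents = 41/424 = 0.096698
absolute risk difference = 0.121124
1 / 0.121124 = 8.256 → round up → 9

NNH: 9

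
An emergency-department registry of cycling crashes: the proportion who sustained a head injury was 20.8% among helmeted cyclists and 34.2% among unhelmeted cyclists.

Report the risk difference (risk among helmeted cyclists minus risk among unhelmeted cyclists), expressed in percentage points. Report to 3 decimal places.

risk difference = 0.2080 − 0.3420 = -0.1340 → -13.400 percentage points

-13.400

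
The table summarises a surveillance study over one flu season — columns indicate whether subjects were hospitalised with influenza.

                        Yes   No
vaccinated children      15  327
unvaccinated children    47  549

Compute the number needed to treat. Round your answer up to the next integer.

29

risk, vaccinated children = 15/342 = 0.043860
risk, unvaccinated children = 47/596 = 0.078859
absolute risk difference = 0.034999
1 / 0.034999 = 28.572 → round up → 29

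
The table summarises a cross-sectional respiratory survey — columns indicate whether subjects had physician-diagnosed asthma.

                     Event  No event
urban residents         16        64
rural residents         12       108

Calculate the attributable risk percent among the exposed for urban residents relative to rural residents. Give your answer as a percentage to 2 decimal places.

AR% = 50.00%

risk, urban residents = 16/80 = 0.2000
risk, rural residents = 12/120 = 0.1000
AR% = (0.2000 − 0.1000) / 0.2000 = 0.5000 → 50.00%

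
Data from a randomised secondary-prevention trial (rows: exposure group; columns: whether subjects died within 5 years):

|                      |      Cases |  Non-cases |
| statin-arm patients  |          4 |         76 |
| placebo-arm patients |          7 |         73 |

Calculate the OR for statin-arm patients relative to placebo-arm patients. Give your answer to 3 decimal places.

OR = (4 × 73) / (76 × 7) = 292/532 ≈ 0.549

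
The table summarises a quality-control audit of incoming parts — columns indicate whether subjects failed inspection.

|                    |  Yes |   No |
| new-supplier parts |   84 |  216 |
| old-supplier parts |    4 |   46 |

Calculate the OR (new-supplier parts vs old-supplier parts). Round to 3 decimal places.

OR = (84 × 46) / (216 × 4) = 3864/864 ≈ 4.472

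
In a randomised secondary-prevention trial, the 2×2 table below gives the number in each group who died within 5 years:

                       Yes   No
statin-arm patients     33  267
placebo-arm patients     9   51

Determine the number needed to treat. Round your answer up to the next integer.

risk, statin-arm patients = 33/300 = 0.110000
risk, placebo-arm patients = 9/60 = 0.150000
absolute risk difference = 0.040000
1 / 0.040000 = 25.000 → round up → 25

25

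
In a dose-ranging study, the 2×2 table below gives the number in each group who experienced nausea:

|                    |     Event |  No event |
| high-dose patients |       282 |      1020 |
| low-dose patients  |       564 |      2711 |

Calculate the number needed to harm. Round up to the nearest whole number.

risk, high-dose patients = 282/1302 = 0.216590
risk, low-dose patients = 564/3275 = 0.172214
absolute risk difference = 0.044376
1 / 0.044376 = 22.535 → round up → 23

23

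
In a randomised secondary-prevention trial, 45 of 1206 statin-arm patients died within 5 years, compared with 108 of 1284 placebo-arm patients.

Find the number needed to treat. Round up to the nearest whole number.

risk, statin-arm patients = 45/1206 = 0.037313
risk, placebo-arm patients = 108/1284 = 0.084112
absolute risk difference = 0.046799
1 / 0.046799 = 21.368 → round up → 22

22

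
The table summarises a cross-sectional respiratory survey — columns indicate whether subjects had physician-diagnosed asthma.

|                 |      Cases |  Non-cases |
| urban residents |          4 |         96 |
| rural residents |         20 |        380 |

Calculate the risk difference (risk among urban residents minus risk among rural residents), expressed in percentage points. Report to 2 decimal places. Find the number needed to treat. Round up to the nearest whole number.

RD = -1.00; NNT = 100

risk, urban residents = 4/100 = 0.04000
risk, rural residents = 20/400 = 0.05000
risk difference = 0.04000 − 0.05000 = -0.01000 → -1.00 percentage points
absolute risk difference = 0.010000
1 / 0.010000 = 100.000 → round up → 100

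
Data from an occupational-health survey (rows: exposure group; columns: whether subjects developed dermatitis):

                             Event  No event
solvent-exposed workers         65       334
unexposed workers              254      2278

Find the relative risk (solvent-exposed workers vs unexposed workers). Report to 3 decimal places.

RR ≈ 1.624

risk, solvent-exposed workers = 65/399 = 0.1629
risk, unexposed workers = 254/2532 = 0.1003
RR = 0.1629 / 0.1003 = 1.624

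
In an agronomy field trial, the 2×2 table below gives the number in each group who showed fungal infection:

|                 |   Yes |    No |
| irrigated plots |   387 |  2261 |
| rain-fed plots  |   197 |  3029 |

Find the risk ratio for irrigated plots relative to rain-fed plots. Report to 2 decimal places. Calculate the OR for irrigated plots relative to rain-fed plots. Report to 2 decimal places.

RR = 2.39; OR = 2.63

risk, irrigated plots = 387/2648 = 0.1461
risk, rain-fed plots = 197/3226 = 0.0611
RR = 0.1461 / 0.0611 = 2.39
odds, irrigated plots = 387/2261 = 0.1712
odds, rain-fed plots = 197/3029 = 0.0650
OR = 0.1712 / 0.0650 = 2.63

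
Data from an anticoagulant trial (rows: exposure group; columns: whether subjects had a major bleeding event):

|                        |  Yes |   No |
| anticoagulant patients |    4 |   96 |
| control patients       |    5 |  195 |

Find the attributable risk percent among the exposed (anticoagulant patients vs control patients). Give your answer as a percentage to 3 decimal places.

risk, anticoagulant patients = 4/100 = 0.04000
risk, control patients = 5/200 = 0.02500
AR% = (0.04000 − 0.02500) / 0.04000 = 0.3750 → 37.500%

37.500%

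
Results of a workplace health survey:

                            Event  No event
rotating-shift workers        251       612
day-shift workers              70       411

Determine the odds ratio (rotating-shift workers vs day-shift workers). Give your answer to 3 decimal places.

odds, rotating-shift workers = 251/612 = 0.4101
odds, day-shift workers = 70/411 = 0.1703
OR = 0.4101 / 0.1703 = 2.408

2.408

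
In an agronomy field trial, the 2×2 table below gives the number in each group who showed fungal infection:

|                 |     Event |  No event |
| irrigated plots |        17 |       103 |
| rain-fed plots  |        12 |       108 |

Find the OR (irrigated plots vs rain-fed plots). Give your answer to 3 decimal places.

1.485

odds, irrigated plots = 17/103 = 0.1650
odds, rain-fed plots = 12/108 = 0.1111
OR = 0.1650 / 0.1111 = 1.485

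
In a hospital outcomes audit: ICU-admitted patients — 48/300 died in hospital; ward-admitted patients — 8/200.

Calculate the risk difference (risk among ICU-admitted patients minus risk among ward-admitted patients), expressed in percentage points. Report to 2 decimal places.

RD = 12.00

risk, ICU-admitted patients = 48/300 = 0.16000
risk, ward-admitted patients = 8/200 = 0.04000
risk difference = 0.16000 − 0.04000 = 0.12000 → 12.00 percentage points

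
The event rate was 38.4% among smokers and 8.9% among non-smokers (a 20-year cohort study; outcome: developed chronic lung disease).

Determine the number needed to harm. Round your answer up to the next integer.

absolute risk difference = 0.295000
1 / 0.295000 = 3.390 → round up → 4

4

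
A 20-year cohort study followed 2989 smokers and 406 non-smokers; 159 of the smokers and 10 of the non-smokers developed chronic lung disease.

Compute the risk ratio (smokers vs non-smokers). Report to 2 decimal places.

RR: 2.16

risk, smokers = 159/2989 = 0.05320
risk, non-smokers = 10/406 = 0.02463
RR = 0.05320 / 0.02463 = 2.16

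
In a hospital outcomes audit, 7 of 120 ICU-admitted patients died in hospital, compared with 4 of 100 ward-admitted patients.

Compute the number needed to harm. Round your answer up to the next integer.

risk, ICU-admitted patients = 7/120 = 0.058333
risk, ward-admitted patients = 4/100 = 0.040000
absolute risk difference = 0.018333
1 / 0.018333 = 54.546 → round up → 55

NNH ≈ 55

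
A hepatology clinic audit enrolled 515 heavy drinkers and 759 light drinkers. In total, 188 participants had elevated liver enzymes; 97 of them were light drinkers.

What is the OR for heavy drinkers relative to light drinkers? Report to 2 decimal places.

OR: 1.46

heavy drinkers with the outcome: 188 − 97 = 91
heavy drinkers without the outcome: 515 − 91 = 424
light drinkers without the outcome: 759 − 97 = 662
OR = (91 × 662) / (424 × 97) = 60242/41128 ≈ 1.46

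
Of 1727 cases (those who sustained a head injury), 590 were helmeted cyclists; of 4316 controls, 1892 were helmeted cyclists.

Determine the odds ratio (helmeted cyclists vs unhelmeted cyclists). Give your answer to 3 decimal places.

OR = (590 × 2424) / (1892 × 1137) = 1430160/2151204 ≈ 0.665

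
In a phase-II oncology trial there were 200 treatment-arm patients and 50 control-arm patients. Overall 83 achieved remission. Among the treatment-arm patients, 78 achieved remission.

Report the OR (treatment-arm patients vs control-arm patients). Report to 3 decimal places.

treatment-arm patients without the outcome: 200 − 78 = 122
control-arm patients with the outcome: 83 − 78 = 5
control-arm patients without the outcome: 50 − 5 = 45
odds, treatment-arm patients = 78/122 = 0.6393
odds, control-arm patients = 5/45 = 0.1111
OR = 0.6393 / 0.1111 = 5.754

OR = 5.754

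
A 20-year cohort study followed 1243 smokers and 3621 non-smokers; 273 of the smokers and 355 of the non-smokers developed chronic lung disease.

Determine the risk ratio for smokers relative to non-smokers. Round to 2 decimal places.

2.24

risk, smokers = 273/1243 = 0.2196
risk, non-smokers = 355/3621 = 0.0980
RR = 0.2196 / 0.0980 = 2.24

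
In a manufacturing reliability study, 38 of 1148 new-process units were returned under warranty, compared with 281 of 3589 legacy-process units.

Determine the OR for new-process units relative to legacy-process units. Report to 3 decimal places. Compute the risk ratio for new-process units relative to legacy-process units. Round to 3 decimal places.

OR = 0.403; RR = 0.423

OR = (38 × 3308) / (1110 × 281) = 125704/311910 ≈ 0.403
risk, new-process units = 38/1148 = 0.03310
risk, legacy-process units = 281/3589 = 0.07829
RR = 0.03310 / 0.07829 = 0.423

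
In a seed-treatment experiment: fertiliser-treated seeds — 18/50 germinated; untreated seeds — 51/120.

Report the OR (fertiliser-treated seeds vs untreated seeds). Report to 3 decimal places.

odds, fertiliser-treated seeds = 18/32 = 0.5625
odds, untreated seeds = 51/69 = 0.7391
OR = 0.5625 / 0.7391 = 0.761

0.761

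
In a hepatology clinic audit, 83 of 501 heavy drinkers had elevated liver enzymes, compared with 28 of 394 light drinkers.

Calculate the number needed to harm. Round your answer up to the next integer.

NNH: 11

risk, heavy drinkers = 83/501 = 0.165669
risk, light drinkers = 28/394 = 0.071066
absolute risk difference = 0.094603
1 / 0.094603 = 10.570 → round up → 11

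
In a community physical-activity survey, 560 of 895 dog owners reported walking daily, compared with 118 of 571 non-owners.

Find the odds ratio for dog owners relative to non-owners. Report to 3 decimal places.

OR = (560 × 453) / (335 × 118) = 253680/39530 ≈ 6.417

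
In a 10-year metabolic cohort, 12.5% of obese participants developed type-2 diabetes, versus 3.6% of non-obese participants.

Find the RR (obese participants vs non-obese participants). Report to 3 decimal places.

RR = 0.12500 / 0.03600 = 3.472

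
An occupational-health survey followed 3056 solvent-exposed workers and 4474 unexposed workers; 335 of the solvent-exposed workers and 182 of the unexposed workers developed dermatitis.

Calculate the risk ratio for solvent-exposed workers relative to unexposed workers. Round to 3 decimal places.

risk, solvent-exposed workers = 335/3056 = 0.10962
risk, unexposed workers = 182/4474 = 0.04068
RR = 0.10962 / 0.04068 = 2.695

RR = 2.695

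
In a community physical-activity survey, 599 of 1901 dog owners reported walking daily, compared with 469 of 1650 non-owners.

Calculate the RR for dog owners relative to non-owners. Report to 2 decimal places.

risk, dog owners = 599/1901 = 0.3151
risk, non-owners = 469/1650 = 0.2842
RR = 0.3151 / 0.2842 = 1.11

1.11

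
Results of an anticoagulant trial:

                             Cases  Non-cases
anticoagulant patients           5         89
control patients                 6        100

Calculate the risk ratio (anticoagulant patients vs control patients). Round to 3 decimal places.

0.940

risk, anticoagulant patients = 5/94 = 0.0532
risk, control patients = 6/106 = 0.0566
RR = 0.0532 / 0.0566 = 0.940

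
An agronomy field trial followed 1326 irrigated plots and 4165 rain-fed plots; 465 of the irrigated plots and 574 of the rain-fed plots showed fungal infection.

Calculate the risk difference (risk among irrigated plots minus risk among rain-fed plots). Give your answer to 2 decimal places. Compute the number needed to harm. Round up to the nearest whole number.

risk, irrigated plots = 465/1326 = 0.3507
risk, rain-fed plots = 574/4165 = 0.1378
risk difference = 0.3507 − 0.1378 = 0.21
absolute risk difference = 0.212864
1 / 0.212864 = 4.698 → round up → 5

RD = 0.21; NNH = 5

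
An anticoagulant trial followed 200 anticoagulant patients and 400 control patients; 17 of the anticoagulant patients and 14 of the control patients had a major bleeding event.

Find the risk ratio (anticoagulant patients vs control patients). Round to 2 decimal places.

risk, anticoagulant patients = 17/200 = 0.08500
risk, control patients = 14/400 = 0.03500
RR = 0.08500 / 0.03500 = 2.43

RR ≈ 2.43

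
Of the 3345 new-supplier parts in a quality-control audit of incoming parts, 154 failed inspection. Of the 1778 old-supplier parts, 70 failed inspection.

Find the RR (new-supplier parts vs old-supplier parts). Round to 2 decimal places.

RR: 1.17

risk, new-supplier parts = 154/3345 = 0.04604
risk, old-supplier parts = 70/1778 = 0.03937
RR = 0.04604 / 0.03937 = 1.17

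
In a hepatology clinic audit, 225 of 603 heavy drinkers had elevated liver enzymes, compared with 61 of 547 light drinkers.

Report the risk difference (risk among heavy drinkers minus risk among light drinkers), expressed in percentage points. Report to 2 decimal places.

risk, heavy drinkers = 225/603 = 0.3731
risk, light drinkers = 61/547 = 0.1115
risk difference = 0.3731 − 0.1115 = 0.2616 → 26.16 percentage points

26.16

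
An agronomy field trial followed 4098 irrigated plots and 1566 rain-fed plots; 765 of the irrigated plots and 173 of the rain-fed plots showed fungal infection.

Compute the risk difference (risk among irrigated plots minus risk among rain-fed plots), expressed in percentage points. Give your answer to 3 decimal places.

RD ≈ 7.620

risk, irrigated plots = 765/4098 = 0.1867
risk, rain-fed plots = 173/1566 = 0.1105
risk difference = 0.1867 − 0.1105 = 0.0762 → 7.620 percentage points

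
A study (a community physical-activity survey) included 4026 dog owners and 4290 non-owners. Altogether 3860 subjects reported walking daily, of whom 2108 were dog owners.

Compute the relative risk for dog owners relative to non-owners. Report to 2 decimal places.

dog owners without the outcome: 4026 − 2108 = 1918
non-owners with the outcome: 3860 − 2108 = 1752
non-owners without the outcome: 4290 − 1752 = 2538
risk, dog owners = 2108/4026 = 0.5236
risk, non-owners = 1752/4290 = 0.4084
RR = 0.5236 / 0.4084 = 1.28

1.28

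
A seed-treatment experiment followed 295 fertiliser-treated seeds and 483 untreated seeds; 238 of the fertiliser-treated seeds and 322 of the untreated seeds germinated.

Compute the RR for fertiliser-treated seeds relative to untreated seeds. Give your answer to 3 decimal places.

RR: 1.210

risk, fertiliser-treated seeds = 238/295 = 0.8068
risk, untreated seeds = 322/483 = 0.6667
RR = 0.8068 / 0.6667 = 1.210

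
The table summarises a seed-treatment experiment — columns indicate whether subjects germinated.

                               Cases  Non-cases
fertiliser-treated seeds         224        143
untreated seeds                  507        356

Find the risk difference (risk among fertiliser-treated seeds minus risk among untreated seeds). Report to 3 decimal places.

risk, fertiliser-treated seeds = 224/367 = 0.6104
risk, untreated seeds = 507/863 = 0.5875
risk difference = 0.6104 − 0.5875 = 0.023

0.023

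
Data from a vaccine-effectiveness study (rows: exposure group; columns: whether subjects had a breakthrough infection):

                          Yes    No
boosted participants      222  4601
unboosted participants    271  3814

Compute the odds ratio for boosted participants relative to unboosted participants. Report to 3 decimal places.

odds, boosted participants = 222/4601 = 0.04825
odds, unboosted participants = 271/3814 = 0.07105
OR = 0.04825 / 0.07105 = 0.679

OR = 0.679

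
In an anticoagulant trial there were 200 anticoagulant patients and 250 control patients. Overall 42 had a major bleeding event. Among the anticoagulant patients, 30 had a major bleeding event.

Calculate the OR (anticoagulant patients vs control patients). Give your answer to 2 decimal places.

anticoagulant patients without the outcome: 200 − 30 = 170
control patients with the outcome: 42 − 30 = 12
control patients without the outcome: 250 − 12 = 238
OR = (30 × 238) / (170 × 12) = 7140/2040 ≈ 3.50

OR ≈ 3.50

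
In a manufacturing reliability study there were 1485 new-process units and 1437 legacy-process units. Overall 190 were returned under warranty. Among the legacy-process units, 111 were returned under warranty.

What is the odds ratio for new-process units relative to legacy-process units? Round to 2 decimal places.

new-process units with the outcome: 190 − 111 = 79
new-process units without the outcome: 1485 − 79 = 1406
legacy-process units without the outcome: 1437 − 111 = 1326
odds, new-process units = 79/1406 = 0.0562
odds, legacy-process units = 111/1326 = 0.0837
OR = 0.0562 / 0.0837 = 0.67

0.67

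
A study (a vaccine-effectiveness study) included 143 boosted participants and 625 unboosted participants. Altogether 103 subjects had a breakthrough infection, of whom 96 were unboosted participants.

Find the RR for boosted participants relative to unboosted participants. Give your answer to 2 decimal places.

boosted participants with the outcome: 103 − 96 = 7
boosted participants without the outcome: 143 − 7 = 136
unboosted participants without the outcome: 625 − 96 = 529
risk, boosted participants = 7/143 = 0.04895
risk, unboosted participants = 96/625 = 0.15360
RR = 0.04895 / 0.15360 = 0.32

0.32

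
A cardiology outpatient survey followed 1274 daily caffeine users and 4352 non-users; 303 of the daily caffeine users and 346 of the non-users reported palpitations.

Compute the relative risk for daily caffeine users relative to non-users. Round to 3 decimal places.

risk, daily caffeine users = 303/1274 = 0.2378
risk, non-users = 346/4352 = 0.0795
RR = 0.2378 / 0.0795 = 2.991

2.991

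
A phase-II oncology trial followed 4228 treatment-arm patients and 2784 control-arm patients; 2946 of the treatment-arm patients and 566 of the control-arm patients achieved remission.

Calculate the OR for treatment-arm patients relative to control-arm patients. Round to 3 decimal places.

odds, treatment-arm patients = 2946/1282 = 2.2980
odds, control-arm patients = 566/2218 = 0.2552
OR = 2.2980 / 0.2552 = 9.005

OR: 9.005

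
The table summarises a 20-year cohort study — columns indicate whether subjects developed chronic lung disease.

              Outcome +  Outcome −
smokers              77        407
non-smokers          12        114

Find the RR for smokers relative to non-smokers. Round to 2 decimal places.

risk, smokers = 77/484 = 0.1591
risk, non-smokers = 12/126 = 0.0952
RR = 0.1591 / 0.0952 = 1.67

1.67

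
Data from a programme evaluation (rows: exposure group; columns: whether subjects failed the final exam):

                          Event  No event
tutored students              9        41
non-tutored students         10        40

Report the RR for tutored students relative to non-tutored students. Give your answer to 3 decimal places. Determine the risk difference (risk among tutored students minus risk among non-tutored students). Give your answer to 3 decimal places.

RR = 0.900; RD = -0.020

risk, tutored students = 9/50 = 0.1800
risk, non-tutored students = 10/50 = 0.2000
RR = 0.1800 / 0.2000 = 0.900
risk difference = 0.1800 − 0.2000 = -0.020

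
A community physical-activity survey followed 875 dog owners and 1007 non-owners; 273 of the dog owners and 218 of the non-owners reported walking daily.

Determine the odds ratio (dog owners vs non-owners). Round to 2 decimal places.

OR = (273 × 789) / (602 × 218) = 215397/131236 ≈ 1.64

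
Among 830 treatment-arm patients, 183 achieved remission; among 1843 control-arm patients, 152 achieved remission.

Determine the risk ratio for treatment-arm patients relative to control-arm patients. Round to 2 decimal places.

2.67

risk, treatment-arm patients = 183/830 = 0.2205
risk, control-arm patients = 152/1843 = 0.0825
RR = 0.2205 / 0.0825 = 2.67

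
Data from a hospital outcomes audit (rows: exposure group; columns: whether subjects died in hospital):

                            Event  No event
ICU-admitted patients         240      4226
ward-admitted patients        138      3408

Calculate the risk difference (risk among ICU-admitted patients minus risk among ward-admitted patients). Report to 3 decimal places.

risk, ICU-admitted patients = 240/4466 = 0.05374
risk, ward-admitted patients = 138/3546 = 0.03892
risk difference = 0.05374 − 0.03892 = 0.015

0.015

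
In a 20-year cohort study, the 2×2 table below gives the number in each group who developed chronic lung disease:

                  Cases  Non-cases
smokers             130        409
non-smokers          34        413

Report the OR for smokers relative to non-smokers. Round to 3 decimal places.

odds, smokers = 130/409 = 0.3178
odds, non-smokers = 34/413 = 0.0823
OR = 0.3178 / 0.0823 = 3.861

3.861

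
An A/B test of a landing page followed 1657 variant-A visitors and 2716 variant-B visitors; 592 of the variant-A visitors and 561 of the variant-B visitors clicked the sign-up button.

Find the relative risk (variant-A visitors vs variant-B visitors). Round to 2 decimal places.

risk, variant-A visitors = 592/1657 = 0.3573
risk, variant-B visitors = 561/2716 = 0.2066
RR = 0.3573 / 0.2066 = 1.73

RR ≈ 1.73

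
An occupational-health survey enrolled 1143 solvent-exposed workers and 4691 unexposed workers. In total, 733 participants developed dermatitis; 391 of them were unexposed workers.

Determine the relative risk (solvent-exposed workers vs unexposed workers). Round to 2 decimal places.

3.59

solvent-exposed workers with the outcome: 733 − 391 = 342
solvent-exposed workers without the outcome: 1143 − 342 = 801
unexposed workers without the outcome: 4691 − 391 = 4300
risk, solvent-exposed workers = 342/1143 = 0.2992
risk, unexposed workers = 391/4691 = 0.0834
RR = 0.2992 / 0.0834 = 3.59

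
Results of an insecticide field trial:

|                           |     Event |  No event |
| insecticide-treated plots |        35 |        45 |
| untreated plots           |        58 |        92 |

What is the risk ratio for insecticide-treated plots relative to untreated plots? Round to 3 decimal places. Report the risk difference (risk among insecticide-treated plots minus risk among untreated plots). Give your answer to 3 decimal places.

risk, insecticide-treated plots = 35/80 = 0.4375
risk, untreated plots = 58/150 = 0.3867
RR = 0.4375 / 0.3867 = 1.131
risk difference = 0.4375 − 0.3867 = 0.051

RR = 1.131; RD = 0.051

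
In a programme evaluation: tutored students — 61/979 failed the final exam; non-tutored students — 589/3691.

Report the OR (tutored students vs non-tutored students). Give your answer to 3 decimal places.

OR = (61 × 3102) / (918 × 589) = 189222/540702 ≈ 0.350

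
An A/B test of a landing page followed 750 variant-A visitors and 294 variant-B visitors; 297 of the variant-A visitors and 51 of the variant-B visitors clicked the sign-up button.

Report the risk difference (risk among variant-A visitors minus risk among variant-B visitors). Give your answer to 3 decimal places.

risk, variant-A visitors = 297/750 = 0.3960
risk, variant-B visitors = 51/294 = 0.1735
risk difference = 0.3960 − 0.1735 = 0.223

RD = 0.223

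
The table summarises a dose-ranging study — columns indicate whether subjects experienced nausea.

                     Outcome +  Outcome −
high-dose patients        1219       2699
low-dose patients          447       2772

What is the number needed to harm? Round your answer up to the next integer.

risk, high-dose patients = 1219/3918 = 0.311128
risk, low-dose patients = 447/3219 = 0.138863
absolute risk difference = 0.172265
1 / 0.172265 = 5.805 → round up → 6

NNH: 6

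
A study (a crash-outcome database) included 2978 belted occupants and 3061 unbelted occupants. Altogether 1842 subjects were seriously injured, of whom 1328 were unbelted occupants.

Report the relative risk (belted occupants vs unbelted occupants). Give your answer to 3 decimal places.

belted occupants with the outcome: 1842 − 1328 = 514
belted occupants without the outcome: 2978 − 514 = 2464
unbelted occupants without the outcome: 3061 − 1328 = 1733
risk, belted occupants = 514/2978 = 0.1726
risk, unbelted occupants = 1328/3061 = 0.4338
RR = 0.1726 / 0.4338 = 0.398

0.398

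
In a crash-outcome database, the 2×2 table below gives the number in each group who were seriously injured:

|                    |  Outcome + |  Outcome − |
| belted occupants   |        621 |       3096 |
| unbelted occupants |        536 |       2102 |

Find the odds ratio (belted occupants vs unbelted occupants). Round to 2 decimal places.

OR ≈ 0.79

odds, belted occupants = 621/3096 = 0.2006
odds, unbelted occupants = 536/2102 = 0.2550
OR = 0.2006 / 0.2550 = 0.79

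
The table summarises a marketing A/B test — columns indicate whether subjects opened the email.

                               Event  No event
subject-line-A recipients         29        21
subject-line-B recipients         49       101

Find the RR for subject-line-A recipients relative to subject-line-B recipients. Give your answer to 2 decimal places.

risk, subject-line-A recipients = 29/50 = 0.5800
risk, subject-line-B recipients = 49/150 = 0.3267
RR = 0.5800 / 0.3267 = 1.78

RR = 1.78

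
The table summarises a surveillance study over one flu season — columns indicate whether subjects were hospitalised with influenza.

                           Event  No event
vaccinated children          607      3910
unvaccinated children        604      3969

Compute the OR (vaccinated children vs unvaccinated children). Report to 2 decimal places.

1.02

odds, vaccinated children = 607/3910 = 0.1552
odds, unvaccinated children = 604/3969 = 0.1522
OR = 0.1552 / 0.1522 = 1.02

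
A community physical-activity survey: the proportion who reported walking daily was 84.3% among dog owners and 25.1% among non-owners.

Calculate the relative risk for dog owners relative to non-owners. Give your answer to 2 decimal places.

RR = 0.8430 / 0.2510 = 3.36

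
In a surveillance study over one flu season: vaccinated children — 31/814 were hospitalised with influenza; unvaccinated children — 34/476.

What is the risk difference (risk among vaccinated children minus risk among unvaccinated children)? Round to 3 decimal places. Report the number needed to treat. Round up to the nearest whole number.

risk, vaccinated children = 31/814 = 0.03808
risk, unvaccinated children = 34/476 = 0.07143
risk difference = 0.03808 − 0.07143 = -0.033
absolute risk difference = 0.033345
1 / 0.033345 = 29.990 → round up → 30

RD = -0.033; NNT = 30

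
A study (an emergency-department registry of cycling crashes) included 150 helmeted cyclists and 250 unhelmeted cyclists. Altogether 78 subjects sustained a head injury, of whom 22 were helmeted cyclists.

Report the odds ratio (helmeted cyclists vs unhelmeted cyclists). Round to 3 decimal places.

helmeted cyclists without the outcome: 150 − 22 = 128
unhelmeted cyclists with the outcome: 78 − 22 = 56
unhelmeted cyclists without the outcome: 250 − 56 = 194
odds, helmeted cyclists = 22/128 = 0.1719
odds, unhelmeted cyclists = 56/194 = 0.2887
OR = 0.1719 / 0.2887 = 0.595

0.595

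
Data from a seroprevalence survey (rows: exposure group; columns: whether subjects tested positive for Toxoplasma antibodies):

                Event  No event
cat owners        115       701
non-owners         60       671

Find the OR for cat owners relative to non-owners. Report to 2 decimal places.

OR = (115 × 671) / (701 × 60) = 77165/42060 ≈ 1.83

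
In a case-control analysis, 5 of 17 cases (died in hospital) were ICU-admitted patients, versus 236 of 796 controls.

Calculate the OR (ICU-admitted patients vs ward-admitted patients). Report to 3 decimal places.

odds, ICU-admitted patients = 5/236 = 0.02119
odds, ward-admitted patients = 12/560 = 0.02143
OR = 0.02119 / 0.02143 = 0.989

OR: 0.989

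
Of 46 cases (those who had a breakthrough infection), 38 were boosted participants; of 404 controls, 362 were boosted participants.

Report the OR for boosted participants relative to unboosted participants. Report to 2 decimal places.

OR = (38 × 42) / (362 × 8) = 1596/2896 ≈ 0.55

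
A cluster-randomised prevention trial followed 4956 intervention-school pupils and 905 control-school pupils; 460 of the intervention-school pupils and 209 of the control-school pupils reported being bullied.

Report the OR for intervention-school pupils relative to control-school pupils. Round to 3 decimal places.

odds, intervention-school pupils = 460/4496 = 0.1023
odds, control-school pupils = 209/696 = 0.3003
OR = 0.1023 / 0.3003 = 0.341

OR = 0.341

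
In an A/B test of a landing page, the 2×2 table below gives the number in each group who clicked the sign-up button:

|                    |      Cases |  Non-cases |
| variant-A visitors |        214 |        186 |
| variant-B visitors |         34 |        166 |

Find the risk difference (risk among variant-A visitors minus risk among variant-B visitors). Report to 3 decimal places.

RD = 0.365

risk, variant-A visitors = 214/400 = 0.5350
risk, variant-B visitors = 34/200 = 0.1700
risk difference = 0.5350 − 0.1700 = 0.365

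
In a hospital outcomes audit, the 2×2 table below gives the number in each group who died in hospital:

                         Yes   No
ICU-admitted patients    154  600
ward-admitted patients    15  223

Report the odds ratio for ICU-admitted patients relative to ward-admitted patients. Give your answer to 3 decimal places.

OR = (154 × 223) / (600 × 15) = 34342/9000 ≈ 3.816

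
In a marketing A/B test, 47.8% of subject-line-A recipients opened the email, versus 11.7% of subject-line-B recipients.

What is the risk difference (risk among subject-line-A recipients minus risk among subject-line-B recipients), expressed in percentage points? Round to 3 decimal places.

risk difference = 0.4780 − 0.1170 = 0.3610 → 36.100 percentage points

RD ≈ 36.100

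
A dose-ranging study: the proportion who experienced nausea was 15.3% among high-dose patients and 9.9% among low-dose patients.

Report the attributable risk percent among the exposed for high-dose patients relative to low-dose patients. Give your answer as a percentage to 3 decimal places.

AR% = (0.1530 − 0.0990) / 0.1530 = 0.3529 → 35.294%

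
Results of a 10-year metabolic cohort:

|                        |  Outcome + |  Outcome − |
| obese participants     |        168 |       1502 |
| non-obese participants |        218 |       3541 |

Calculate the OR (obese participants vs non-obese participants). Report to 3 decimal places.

OR = (168 × 3541) / (1502 × 218) = 594888/327436 ≈ 1.817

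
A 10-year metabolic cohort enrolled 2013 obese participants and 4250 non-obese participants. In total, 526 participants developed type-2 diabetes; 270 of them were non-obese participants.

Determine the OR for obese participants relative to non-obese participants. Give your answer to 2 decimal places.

obese participants with the outcome: 526 − 270 = 256
obese participants without the outcome: 2013 − 256 = 1757
non-obese participants without the outcome: 4250 − 270 = 3980
OR = (256 × 3980) / (1757 × 270) = 1018880/474390 ≈ 2.15

2.15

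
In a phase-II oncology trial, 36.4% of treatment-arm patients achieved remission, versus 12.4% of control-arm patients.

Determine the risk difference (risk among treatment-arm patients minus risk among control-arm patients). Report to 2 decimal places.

risk difference = 0.3640 − 0.1240 = 0.24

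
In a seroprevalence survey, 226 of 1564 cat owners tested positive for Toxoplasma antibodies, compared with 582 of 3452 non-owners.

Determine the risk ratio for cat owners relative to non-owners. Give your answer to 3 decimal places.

risk, cat owners = 226/1564 = 0.1445
risk, non-owners = 582/3452 = 0.1686
RR = 0.1445 / 0.1686 = 0.857

RR ≈ 0.857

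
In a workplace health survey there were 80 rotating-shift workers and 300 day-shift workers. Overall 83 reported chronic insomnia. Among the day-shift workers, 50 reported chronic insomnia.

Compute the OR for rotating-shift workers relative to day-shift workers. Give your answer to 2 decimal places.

OR: 3.51

rotating-shift workers with the outcome: 83 − 50 = 33
rotating-shift workers without the outcome: 80 − 33 = 47
day-shift workers without the outcome: 300 − 50 = 250
OR = (33 × 250) / (47 × 50) = 8250/2350 ≈ 3.51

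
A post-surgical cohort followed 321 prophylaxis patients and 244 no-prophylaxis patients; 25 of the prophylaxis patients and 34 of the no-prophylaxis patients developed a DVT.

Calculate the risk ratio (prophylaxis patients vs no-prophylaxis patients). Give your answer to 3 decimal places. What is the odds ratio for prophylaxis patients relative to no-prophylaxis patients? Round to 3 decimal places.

risk, prophylaxis patients = 25/321 = 0.0779
risk, no-prophylaxis patients = 34/244 = 0.1393
RR = 0.0779 / 0.1393 = 0.559
odds, prophylaxis patients = 25/296 = 0.0845
odds, no-prophylaxis patients = 34/210 = 0.1619
OR = 0.0845 / 0.1619 = 0.522

RR = 0.559; OR = 0.522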